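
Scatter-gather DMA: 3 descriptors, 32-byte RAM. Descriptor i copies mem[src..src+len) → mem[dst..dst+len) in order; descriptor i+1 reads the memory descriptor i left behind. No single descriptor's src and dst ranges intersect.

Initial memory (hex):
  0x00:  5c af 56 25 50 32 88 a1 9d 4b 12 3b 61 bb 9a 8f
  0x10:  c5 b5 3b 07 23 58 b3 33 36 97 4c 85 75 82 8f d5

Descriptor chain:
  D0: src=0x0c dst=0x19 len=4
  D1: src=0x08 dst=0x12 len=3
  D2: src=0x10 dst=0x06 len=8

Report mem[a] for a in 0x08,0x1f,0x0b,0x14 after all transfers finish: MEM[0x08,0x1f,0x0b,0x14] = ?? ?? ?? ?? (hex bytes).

D0: mem[0x19..0x1c] <- [61 bb 9a 8f]
D1: mem[0x12..0x14] <- [9d 4b 12]
D2: mem[0x06..0x0d] <- [c5 b5 9d 4b 12 58 b3 33]
query mem[0x08]=0x9d, mem[0x1f]=0xd5, mem[0x0b]=0x58, mem[0x14]=0x12

MEM[0x08,0x1f,0x0b,0x14] = 9d d5 58 12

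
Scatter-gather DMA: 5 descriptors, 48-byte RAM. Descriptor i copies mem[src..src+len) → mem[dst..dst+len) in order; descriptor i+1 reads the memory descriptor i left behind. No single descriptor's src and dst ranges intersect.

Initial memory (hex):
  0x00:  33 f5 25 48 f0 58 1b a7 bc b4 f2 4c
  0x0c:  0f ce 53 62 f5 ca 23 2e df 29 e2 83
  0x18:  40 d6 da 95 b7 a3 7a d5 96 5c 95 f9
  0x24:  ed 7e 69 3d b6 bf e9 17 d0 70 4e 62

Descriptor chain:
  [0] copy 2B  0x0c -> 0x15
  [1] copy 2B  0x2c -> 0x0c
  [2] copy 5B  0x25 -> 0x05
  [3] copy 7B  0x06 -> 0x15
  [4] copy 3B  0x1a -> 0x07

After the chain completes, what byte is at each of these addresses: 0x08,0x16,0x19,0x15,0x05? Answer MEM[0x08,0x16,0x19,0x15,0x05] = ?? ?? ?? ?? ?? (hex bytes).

#0 dst[0x15+2] := {0x0f,0xce}
#1 dst[0x0c+2] := {0xd0,0x70}
#2 dst[0x05+5] := {0x7e,0x69,0x3d,0xb6,0xbf}
#3 dst[0x15+7] := {0x69,0x3d,0xb6,0xbf,0xf2,0x4c,0xd0}
#4 dst[0x07+3] := {0x4c,0xd0,0xb7}
query mem[0x08]=0xd0, mem[0x16]=0x3d, mem[0x19]=0xf2, mem[0x15]=0x69, mem[0x05]=0x7e

MEM[0x08,0x16,0x19,0x15,0x05] = d0 3d f2 69 7e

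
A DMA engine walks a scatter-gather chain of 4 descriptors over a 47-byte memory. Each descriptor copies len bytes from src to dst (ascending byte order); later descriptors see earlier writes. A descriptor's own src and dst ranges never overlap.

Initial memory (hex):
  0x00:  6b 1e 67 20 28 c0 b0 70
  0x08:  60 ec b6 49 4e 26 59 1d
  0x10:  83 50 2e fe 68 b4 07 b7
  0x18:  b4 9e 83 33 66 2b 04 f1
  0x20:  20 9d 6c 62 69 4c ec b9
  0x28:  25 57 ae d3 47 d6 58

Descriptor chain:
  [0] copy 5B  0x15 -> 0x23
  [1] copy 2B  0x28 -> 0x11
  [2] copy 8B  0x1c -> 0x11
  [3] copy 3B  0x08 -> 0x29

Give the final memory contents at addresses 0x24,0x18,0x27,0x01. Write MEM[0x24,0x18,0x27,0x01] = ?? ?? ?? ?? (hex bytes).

MEM[0x24,0x18,0x27,0x01] = 07 b4 9e 1e

D0: mem[0x23..0x27] <- [b4 07 b7 b4 9e]
D1: mem[0x11..0x12] <- [25 57]
D2: mem[0x11..0x18] <- [66 2b 04 f1 20 9d 6c b4]
D3: mem[0x29..0x2b] <- [60 ec b6]
query mem[0x24]=0x07, mem[0x18]=0xb4, mem[0x27]=0x9e, mem[0x01]=0x1e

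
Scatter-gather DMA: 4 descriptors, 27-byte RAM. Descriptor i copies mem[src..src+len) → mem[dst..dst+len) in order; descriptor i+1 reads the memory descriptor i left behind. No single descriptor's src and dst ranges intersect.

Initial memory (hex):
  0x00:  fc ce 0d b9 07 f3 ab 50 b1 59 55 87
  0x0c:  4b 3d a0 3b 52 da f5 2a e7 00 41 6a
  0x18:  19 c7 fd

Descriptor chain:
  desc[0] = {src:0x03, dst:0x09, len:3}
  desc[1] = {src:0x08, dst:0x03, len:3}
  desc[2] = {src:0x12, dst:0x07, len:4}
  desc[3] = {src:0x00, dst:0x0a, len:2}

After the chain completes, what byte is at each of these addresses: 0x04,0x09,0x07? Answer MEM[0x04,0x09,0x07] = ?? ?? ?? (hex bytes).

MEM[0x04,0x09,0x07] = b9 e7 f5

  after D0: wrote 3B at 0x09 = b907f3
  after D1: wrote 3B at 0x03 = b1b907
  after D2: wrote 4B at 0x07 = f52ae700
  after D3: wrote 2B at 0x0a = fcce
query mem[0x04]=0xb9, mem[0x09]=0xe7, mem[0x07]=0xf5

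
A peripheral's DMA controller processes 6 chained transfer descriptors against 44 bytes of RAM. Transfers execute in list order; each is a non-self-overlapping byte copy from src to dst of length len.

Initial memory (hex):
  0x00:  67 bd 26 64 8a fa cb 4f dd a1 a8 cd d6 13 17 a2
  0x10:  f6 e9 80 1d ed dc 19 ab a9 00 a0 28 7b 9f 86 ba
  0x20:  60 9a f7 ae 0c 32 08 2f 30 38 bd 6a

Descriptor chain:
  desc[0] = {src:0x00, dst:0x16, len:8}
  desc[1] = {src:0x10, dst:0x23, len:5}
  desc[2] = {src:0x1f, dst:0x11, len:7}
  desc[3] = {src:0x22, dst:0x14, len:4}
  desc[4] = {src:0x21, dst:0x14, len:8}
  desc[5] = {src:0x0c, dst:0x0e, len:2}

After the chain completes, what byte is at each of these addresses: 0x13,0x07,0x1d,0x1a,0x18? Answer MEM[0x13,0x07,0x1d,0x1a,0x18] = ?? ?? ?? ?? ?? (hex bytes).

MEM[0x13,0x07,0x1d,0x1a,0x18] = 9a 4f 4f ed 80

[0] 0x00->0x16 len=8 : 67 bd 26 64 8a fa cb 4f
[1] 0x10->0x23 len=5 : f6 e9 80 1d ed
[2] 0x1f->0x11 len=7 : ba 60 9a f7 f6 e9 80
[3] 0x22->0x14 len=4 : f7 f6 e9 80
[4] 0x21->0x14 len=8 : 9a f7 f6 e9 80 1d ed 30
[5] 0x0c->0x0e len=2 : d6 13
query mem[0x13]=0x9a, mem[0x07]=0x4f, mem[0x1d]=0x4f, mem[0x1a]=0xed, mem[0x18]=0x80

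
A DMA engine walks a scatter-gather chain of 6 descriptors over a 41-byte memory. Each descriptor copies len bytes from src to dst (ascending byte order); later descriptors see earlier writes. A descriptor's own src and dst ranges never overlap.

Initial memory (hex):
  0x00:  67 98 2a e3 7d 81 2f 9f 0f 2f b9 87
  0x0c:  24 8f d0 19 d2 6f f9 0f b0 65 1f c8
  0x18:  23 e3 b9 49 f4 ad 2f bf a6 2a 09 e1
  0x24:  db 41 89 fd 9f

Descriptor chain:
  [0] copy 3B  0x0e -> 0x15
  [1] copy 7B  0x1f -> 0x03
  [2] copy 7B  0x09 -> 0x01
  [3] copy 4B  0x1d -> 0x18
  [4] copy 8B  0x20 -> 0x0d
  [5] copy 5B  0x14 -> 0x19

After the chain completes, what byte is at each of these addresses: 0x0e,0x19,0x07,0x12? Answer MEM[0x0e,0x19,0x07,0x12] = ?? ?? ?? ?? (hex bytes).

MEM[0x0e,0x19,0x07,0x12] = 2a fd 19 41

D0: mem[0x15..0x17] <- [d0 19 d2]
D1: mem[0x03..0x09] <- [bf a6 2a 09 e1 db 41]
D2: mem[0x01..0x07] <- [41 b9 87 24 8f d0 19]
D3: mem[0x18..0x1b] <- [ad 2f bf a6]
D4: mem[0x0d..0x14] <- [a6 2a 09 e1 db 41 89 fd]
D5: mem[0x19..0x1d] <- [fd d0 19 d2 ad]
query mem[0x0e]=0x2a, mem[0x19]=0xfd, mem[0x07]=0x19, mem[0x12]=0x41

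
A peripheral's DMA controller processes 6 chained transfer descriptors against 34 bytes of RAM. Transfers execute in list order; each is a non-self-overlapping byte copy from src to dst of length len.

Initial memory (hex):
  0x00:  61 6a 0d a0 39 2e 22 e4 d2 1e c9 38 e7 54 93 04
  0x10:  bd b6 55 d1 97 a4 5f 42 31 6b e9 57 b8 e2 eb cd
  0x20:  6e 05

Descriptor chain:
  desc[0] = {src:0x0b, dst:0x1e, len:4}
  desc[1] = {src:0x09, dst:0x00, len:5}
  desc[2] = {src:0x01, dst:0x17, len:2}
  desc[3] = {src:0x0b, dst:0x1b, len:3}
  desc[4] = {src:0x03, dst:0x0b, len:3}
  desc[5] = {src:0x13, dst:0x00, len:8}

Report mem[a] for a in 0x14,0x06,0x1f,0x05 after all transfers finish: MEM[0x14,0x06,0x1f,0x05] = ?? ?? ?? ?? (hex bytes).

MEM[0x14,0x06,0x1f,0x05] = 97 6b e7 38

[0] 0x0b->0x1e len=4 : 38 e7 54 93
[1] 0x09->0x00 len=5 : 1e c9 38 e7 54
[2] 0x01->0x17 len=2 : c9 38
[3] 0x0b->0x1b len=3 : 38 e7 54
[4] 0x03->0x0b len=3 : e7 54 2e
[5] 0x13->0x00 len=8 : d1 97 a4 5f c9 38 6b e9
query mem[0x14]=0x97, mem[0x06]=0x6b, mem[0x1f]=0xe7, mem[0x05]=0x38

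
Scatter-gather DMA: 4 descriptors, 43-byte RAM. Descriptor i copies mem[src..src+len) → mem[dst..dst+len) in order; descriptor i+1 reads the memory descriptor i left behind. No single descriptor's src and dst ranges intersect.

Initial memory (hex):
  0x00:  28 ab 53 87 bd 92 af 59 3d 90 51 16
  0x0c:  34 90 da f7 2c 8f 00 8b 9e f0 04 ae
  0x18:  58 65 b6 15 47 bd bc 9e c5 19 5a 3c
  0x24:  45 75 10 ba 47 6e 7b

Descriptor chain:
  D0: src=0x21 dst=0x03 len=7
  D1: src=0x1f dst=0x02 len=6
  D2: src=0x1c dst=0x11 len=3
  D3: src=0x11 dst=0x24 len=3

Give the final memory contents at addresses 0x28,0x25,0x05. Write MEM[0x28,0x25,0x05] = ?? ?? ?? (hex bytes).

MEM[0x28,0x25,0x05] = 47 bd 5a

[0] 0x21->0x03 len=7 : 19 5a 3c 45 75 10 ba
[1] 0x1f->0x02 len=6 : 9e c5 19 5a 3c 45
[2] 0x1c->0x11 len=3 : 47 bd bc
[3] 0x11->0x24 len=3 : 47 bd bc
query mem[0x28]=0x47, mem[0x25]=0xbd, mem[0x05]=0x5a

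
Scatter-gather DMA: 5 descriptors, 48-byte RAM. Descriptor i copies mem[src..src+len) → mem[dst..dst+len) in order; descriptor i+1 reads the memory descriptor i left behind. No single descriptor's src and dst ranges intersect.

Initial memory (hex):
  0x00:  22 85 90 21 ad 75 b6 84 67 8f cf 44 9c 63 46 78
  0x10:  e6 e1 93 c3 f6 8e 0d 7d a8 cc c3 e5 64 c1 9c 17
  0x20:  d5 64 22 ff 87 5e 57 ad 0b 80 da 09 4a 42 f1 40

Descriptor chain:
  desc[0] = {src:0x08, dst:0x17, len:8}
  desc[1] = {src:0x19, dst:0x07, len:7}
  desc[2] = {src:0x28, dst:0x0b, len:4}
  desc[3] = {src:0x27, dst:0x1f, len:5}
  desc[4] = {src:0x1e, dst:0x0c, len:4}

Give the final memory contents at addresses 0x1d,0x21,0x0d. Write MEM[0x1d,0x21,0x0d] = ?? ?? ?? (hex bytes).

#0 dst[0x17+8] := {0x67,0x8f,0xcf,0x44,0x9c,0x63,0x46,0x78}
#1 dst[0x07+7] := {0xcf,0x44,0x9c,0x63,0x46,0x78,0x17}
#2 dst[0x0b+4] := {0x0b,0x80,0xda,0x09}
#3 dst[0x1f+5] := {0xad,0x0b,0x80,0xda,0x09}
#4 dst[0x0c+4] := {0x78,0xad,0x0b,0x80}
query mem[0x1d]=0x46, mem[0x21]=0x80, mem[0x0d]=0xad

MEM[0x1d,0x21,0x0d] = 46 80 ad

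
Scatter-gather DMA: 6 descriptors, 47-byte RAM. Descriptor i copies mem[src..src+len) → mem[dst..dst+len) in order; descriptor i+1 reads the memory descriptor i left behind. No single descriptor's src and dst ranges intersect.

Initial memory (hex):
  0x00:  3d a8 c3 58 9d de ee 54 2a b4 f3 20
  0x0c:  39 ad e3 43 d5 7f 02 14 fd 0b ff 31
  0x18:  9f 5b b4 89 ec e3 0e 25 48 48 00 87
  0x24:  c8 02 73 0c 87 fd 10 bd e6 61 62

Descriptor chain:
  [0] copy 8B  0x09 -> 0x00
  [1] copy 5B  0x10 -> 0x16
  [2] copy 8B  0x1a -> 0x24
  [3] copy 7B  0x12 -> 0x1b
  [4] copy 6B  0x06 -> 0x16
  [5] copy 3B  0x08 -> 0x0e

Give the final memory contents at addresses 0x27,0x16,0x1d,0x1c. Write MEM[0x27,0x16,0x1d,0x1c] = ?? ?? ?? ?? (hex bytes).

MEM[0x27,0x16,0x1d,0x1c] = e3 43 fd 14

  after D0: wrote 8B at 0x00 = b4f32039ade343d5
  after D1: wrote 5B at 0x16 = d57f0214fd
  after D2: wrote 8B at 0x24 = fd89ece30e254848
  after D3: wrote 7B at 0x1b = 0214fd0bd57f02
  after D4: wrote 6B at 0x16 = 43d52ab4f320
  after D5: wrote 3B at 0x0e = 2ab4f3
query mem[0x27]=0xe3, mem[0x16]=0x43, mem[0x1d]=0xfd, mem[0x1c]=0x14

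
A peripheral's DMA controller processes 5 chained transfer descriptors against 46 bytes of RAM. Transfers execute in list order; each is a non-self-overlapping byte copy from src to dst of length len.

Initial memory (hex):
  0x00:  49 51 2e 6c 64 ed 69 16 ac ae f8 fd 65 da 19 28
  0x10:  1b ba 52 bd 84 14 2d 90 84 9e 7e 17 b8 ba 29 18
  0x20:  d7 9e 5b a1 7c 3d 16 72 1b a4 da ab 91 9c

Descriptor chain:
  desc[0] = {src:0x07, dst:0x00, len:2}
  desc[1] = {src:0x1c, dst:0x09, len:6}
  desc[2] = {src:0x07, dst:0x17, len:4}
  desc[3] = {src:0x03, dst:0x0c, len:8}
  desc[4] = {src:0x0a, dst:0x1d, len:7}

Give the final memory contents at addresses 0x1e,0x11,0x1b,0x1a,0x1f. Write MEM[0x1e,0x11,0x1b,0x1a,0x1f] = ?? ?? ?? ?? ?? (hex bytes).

[0] 0x07->0x00 len=2 : 16 ac
[1] 0x1c->0x09 len=6 : b8 ba 29 18 d7 9e
[2] 0x07->0x17 len=4 : 16 ac b8 ba
[3] 0x03->0x0c len=8 : 6c 64 ed 69 16 ac b8 ba
[4] 0x0a->0x1d len=7 : ba 29 6c 64 ed 69 16
query mem[0x1e]=0x29, mem[0x11]=0xac, mem[0x1b]=0x17, mem[0x1a]=0xba, mem[0x1f]=0x6c

MEM[0x1e,0x11,0x1b,0x1a,0x1f] = 29 ac 17 ba 6c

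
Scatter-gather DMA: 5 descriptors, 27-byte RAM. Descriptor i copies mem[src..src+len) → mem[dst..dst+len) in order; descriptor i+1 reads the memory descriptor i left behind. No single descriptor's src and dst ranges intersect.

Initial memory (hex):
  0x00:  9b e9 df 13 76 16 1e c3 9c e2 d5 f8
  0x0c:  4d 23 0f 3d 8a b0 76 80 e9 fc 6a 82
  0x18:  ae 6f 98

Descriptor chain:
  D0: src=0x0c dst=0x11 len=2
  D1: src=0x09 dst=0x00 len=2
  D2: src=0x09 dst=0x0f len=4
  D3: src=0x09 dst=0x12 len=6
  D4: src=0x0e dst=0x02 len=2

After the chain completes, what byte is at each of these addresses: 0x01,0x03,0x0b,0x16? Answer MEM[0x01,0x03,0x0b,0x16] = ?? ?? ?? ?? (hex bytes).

MEM[0x01,0x03,0x0b,0x16] = d5 e2 f8 23

D0: mem[0x11..0x12] <- [4d 23]
D1: mem[0x00..0x01] <- [e2 d5]
D2: mem[0x0f..0x12] <- [e2 d5 f8 4d]
D3: mem[0x12..0x17] <- [e2 d5 f8 4d 23 0f]
D4: mem[0x02..0x03] <- [0f e2]
query mem[0x01]=0xd5, mem[0x03]=0xe2, mem[0x0b]=0xf8, mem[0x16]=0x23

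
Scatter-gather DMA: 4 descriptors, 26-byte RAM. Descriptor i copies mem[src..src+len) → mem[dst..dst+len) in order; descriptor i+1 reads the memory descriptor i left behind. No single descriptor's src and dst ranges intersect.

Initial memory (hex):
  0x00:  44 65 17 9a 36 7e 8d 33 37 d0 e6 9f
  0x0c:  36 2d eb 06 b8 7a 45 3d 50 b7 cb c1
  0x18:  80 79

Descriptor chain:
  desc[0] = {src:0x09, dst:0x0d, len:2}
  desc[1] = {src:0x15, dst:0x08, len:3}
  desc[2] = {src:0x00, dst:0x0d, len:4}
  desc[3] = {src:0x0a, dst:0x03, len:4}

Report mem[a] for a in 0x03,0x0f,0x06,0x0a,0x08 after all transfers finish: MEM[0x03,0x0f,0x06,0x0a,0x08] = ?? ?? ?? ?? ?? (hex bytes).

MEM[0x03,0x0f,0x06,0x0a,0x08] = c1 17 44 c1 b7

D0: mem[0x0d..0x0e] <- [d0 e6]
D1: mem[0x08..0x0a] <- [b7 cb c1]
D2: mem[0x0d..0x10] <- [44 65 17 9a]
D3: mem[0x03..0x06] <- [c1 9f 36 44]
query mem[0x03]=0xc1, mem[0x0f]=0x17, mem[0x06]=0x44, mem[0x0a]=0xc1, mem[0x08]=0xb7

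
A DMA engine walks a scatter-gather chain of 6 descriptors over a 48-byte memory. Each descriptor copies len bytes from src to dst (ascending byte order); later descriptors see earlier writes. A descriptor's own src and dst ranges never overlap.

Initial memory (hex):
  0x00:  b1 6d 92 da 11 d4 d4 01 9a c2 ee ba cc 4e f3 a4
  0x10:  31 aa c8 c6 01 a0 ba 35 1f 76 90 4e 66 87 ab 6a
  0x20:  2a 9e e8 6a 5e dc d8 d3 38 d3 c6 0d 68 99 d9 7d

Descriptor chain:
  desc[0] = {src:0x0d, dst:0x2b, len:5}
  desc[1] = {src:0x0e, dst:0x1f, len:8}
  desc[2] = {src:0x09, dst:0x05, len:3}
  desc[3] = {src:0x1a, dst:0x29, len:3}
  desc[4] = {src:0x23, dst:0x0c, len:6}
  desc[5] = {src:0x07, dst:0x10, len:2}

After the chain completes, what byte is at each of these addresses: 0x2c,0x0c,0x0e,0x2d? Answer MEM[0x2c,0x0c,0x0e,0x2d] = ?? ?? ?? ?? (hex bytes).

MEM[0x2c,0x0c,0x0e,0x2d] = f3 c8 01 a4

#0 dst[0x2b+5] := {0x4e,0xf3,0xa4,0x31,0xaa}
#1 dst[0x1f+8] := {0xf3,0xa4,0x31,0xaa,0xc8,0xc6,0x01,0xa0}
#2 dst[0x05+3] := {0xc2,0xee,0xba}
#3 dst[0x29+3] := {0x90,0x4e,0x66}
#4 dst[0x0c+6] := {0xc8,0xc6,0x01,0xa0,0xd3,0x38}
#5 dst[0x10+2] := {0xba,0x9a}
query mem[0x2c]=0xf3, mem[0x0c]=0xc8, mem[0x0e]=0x01, mem[0x2d]=0xa4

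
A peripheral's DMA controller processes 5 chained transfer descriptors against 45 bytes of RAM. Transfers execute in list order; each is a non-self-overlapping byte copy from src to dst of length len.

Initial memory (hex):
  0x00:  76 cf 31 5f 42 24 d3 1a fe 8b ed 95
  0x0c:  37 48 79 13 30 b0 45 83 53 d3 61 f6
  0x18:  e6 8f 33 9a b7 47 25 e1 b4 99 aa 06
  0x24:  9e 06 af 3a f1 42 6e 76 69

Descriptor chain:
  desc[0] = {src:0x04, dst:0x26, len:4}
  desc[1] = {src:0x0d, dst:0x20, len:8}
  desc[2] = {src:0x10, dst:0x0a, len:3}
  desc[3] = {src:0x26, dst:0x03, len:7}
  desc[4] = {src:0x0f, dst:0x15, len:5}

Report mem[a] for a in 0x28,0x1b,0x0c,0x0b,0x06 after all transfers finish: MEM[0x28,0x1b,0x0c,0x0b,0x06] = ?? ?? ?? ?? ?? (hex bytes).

MEM[0x28,0x1b,0x0c,0x0b,0x06] = d3 9a 45 b0 1a

#0 dst[0x26+4] := {0x42,0x24,0xd3,0x1a}
#1 dst[0x20+8] := {0x48,0x79,0x13,0x30,0xb0,0x45,0x83,0x53}
#2 dst[0x0a+3] := {0x30,0xb0,0x45}
#3 dst[0x03+7] := {0x83,0x53,0xd3,0x1a,0x6e,0x76,0x69}
#4 dst[0x15+5] := {0x13,0x30,0xb0,0x45,0x83}
query mem[0x28]=0xd3, mem[0x1b]=0x9a, mem[0x0c]=0x45, mem[0x0b]=0xb0, mem[0x06]=0x1a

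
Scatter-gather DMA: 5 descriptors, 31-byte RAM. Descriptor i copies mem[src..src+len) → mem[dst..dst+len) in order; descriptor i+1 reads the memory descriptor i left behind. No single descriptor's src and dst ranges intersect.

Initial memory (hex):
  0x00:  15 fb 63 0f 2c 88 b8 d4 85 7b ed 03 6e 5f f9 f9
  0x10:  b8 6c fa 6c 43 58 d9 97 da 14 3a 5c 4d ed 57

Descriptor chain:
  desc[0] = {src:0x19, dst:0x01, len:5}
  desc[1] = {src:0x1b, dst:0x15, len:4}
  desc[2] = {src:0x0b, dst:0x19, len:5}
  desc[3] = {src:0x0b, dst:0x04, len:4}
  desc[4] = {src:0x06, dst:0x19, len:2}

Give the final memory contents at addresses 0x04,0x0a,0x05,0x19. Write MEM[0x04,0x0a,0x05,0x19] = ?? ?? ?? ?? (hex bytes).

D0: mem[0x01..0x05] <- [14 3a 5c 4d ed]
D1: mem[0x15..0x18] <- [5c 4d ed 57]
D2: mem[0x19..0x1d] <- [03 6e 5f f9 f9]
D3: mem[0x04..0x07] <- [03 6e 5f f9]
D4: mem[0x19..0x1a] <- [5f f9]
query mem[0x04]=0x03, mem[0x0a]=0xed, mem[0x05]=0x6e, mem[0x19]=0x5f

MEM[0x04,0x0a,0x05,0x19] = 03 ed 6e 5f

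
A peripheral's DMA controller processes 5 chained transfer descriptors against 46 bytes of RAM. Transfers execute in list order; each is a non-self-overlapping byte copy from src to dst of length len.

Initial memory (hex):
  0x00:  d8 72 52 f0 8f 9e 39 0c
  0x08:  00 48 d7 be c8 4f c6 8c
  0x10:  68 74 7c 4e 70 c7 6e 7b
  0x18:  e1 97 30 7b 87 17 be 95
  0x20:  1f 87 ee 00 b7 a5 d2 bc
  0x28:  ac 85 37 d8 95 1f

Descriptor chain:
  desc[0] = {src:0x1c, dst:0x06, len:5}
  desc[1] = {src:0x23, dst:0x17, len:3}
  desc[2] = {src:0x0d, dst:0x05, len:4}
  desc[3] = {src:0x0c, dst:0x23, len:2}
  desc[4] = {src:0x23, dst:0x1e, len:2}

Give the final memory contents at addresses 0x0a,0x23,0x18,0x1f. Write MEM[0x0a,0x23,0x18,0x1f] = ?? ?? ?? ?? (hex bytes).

  after D0: wrote 5B at 0x06 = 8717be951f
  after D1: wrote 3B at 0x17 = 00b7a5
  after D2: wrote 4B at 0x05 = 4fc68c68
  after D3: wrote 2B at 0x23 = c84f
  after D4: wrote 2B at 0x1e = c84f
query mem[0x0a]=0x1f, mem[0x23]=0xc8, mem[0x18]=0xb7, mem[0x1f]=0x4f

MEM[0x0a,0x23,0x18,0x1f] = 1f c8 b7 4f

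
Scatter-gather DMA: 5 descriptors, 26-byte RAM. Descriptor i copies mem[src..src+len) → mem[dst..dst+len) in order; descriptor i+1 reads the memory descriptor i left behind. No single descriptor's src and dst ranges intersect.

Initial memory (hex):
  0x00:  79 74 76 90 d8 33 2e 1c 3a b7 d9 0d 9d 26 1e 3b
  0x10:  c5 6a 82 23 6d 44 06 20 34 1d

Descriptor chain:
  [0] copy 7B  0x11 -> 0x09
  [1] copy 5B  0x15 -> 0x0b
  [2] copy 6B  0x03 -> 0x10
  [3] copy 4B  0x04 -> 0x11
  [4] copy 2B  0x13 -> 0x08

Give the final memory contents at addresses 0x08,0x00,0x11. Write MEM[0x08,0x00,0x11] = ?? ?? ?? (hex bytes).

D0: mem[0x09..0x0f] <- [6a 82 23 6d 44 06 20]
D1: mem[0x0b..0x0f] <- [44 06 20 34 1d]
D2: mem[0x10..0x15] <- [90 d8 33 2e 1c 3a]
D3: mem[0x11..0x14] <- [d8 33 2e 1c]
D4: mem[0x08..0x09] <- [2e 1c]
query mem[0x08]=0x2e, mem[0x00]=0x79, mem[0x11]=0xd8

MEM[0x08,0x00,0x11] = 2e 79 d8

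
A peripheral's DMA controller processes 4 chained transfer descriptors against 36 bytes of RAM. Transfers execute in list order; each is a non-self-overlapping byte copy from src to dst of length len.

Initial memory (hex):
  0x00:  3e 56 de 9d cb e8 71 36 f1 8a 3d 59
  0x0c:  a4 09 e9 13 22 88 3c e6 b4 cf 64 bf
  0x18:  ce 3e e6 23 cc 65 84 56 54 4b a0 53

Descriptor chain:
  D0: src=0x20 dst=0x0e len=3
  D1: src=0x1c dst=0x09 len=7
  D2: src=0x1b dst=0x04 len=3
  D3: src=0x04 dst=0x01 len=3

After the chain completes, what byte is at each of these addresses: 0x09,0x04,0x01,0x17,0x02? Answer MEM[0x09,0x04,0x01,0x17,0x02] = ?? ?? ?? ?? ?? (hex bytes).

[0] 0x20->0x0e len=3 : 54 4b a0
[1] 0x1c->0x09 len=7 : cc 65 84 56 54 4b a0
[2] 0x1b->0x04 len=3 : 23 cc 65
[3] 0x04->0x01 len=3 : 23 cc 65
query mem[0x09]=0xcc, mem[0x04]=0x23, mem[0x01]=0x23, mem[0x17]=0xbf, mem[0x02]=0xcc

MEM[0x09,0x04,0x01,0x17,0x02] = cc 23 23 bf cc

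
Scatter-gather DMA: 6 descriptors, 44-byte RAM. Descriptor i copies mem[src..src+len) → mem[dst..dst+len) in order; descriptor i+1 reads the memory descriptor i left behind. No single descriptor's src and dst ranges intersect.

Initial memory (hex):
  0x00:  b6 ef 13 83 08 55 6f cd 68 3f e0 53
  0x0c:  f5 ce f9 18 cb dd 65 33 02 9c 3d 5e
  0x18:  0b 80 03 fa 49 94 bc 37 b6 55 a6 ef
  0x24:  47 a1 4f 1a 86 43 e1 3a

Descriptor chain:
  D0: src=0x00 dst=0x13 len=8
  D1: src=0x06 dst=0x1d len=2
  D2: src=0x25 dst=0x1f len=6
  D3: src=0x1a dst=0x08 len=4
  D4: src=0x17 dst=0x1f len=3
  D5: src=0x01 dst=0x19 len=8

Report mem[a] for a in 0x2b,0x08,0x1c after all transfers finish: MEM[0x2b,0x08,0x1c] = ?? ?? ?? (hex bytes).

MEM[0x2b,0x08,0x1c] = 3a cd 08

  after D0: wrote 8B at 0x13 = b6ef138308556fcd
  after D1: wrote 2B at 0x1d = 6fcd
  after D2: wrote 6B at 0x1f = a14f1a8643e1
  after D3: wrote 4B at 0x08 = cdfa496f
  after D4: wrote 3B at 0x1f = 08556f
  after D5: wrote 8B at 0x19 = ef138308556fcdcd
query mem[0x2b]=0x3a, mem[0x08]=0xcd, mem[0x1c]=0x08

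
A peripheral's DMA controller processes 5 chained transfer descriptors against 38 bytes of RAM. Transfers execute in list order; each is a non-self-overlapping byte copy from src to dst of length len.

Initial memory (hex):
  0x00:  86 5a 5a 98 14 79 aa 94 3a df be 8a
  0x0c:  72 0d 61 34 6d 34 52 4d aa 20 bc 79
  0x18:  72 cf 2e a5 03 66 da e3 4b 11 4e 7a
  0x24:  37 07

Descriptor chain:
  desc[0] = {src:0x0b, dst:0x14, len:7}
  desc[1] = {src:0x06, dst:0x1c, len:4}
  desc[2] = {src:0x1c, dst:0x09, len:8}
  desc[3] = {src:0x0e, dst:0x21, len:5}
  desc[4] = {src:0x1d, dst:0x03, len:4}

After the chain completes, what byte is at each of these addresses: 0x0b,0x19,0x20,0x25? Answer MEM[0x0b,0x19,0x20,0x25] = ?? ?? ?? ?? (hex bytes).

  after D0: wrote 7B at 0x14 = 8a720d61346d34
  after D1: wrote 4B at 0x1c = aa943adf
  after D2: wrote 8B at 0x09 = aa943adf4b114e7a
  after D3: wrote 5B at 0x21 = 114e7a3452
  after D4: wrote 4B at 0x03 = 943adf4b
query mem[0x0b]=0x3a, mem[0x19]=0x6d, mem[0x20]=0x4b, mem[0x25]=0x52

MEM[0x0b,0x19,0x20,0x25] = 3a 6d 4b 52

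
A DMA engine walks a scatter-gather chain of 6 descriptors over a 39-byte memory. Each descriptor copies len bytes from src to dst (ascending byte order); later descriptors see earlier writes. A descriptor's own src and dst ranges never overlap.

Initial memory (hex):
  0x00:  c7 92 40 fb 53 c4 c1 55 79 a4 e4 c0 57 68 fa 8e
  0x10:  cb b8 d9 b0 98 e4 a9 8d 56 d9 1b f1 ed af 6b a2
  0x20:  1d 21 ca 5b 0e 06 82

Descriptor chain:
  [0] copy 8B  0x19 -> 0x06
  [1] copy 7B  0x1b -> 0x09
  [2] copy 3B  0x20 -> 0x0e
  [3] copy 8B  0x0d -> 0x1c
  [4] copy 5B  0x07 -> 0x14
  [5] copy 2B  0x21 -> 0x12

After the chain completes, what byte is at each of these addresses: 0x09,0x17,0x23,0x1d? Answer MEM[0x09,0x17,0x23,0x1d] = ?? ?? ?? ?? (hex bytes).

MEM[0x09,0x17,0x23,0x1d] = f1 ed 98 1d

D0: mem[0x06..0x0d] <- [d9 1b f1 ed af 6b a2 1d]
D1: mem[0x09..0x0f] <- [f1 ed af 6b a2 1d 21]
D2: mem[0x0e..0x10] <- [1d 21 ca]
D3: mem[0x1c..0x23] <- [a2 1d 21 ca b8 d9 b0 98]
D4: mem[0x14..0x18] <- [1b f1 f1 ed af]
D5: mem[0x12..0x13] <- [d9 b0]
query mem[0x09]=0xf1, mem[0x17]=0xed, mem[0x23]=0x98, mem[0x1d]=0x1d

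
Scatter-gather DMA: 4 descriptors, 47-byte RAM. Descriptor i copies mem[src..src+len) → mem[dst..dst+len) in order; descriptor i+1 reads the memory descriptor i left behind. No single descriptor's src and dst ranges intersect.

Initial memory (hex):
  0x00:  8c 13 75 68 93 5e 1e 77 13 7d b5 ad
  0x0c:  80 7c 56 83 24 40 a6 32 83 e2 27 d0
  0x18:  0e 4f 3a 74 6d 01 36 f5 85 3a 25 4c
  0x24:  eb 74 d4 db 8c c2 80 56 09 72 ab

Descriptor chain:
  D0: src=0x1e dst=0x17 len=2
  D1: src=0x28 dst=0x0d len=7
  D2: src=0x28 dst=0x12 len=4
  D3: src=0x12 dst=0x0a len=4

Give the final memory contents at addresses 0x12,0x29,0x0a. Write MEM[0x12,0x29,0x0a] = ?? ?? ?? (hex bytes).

D0: mem[0x17..0x18] <- [36 f5]
D1: mem[0x0d..0x13] <- [8c c2 80 56 09 72 ab]
D2: mem[0x12..0x15] <- [8c c2 80 56]
D3: mem[0x0a..0x0d] <- [8c c2 80 56]
query mem[0x12]=0x8c, mem[0x29]=0xc2, mem[0x0a]=0x8c

MEM[0x12,0x29,0x0a] = 8c c2 8c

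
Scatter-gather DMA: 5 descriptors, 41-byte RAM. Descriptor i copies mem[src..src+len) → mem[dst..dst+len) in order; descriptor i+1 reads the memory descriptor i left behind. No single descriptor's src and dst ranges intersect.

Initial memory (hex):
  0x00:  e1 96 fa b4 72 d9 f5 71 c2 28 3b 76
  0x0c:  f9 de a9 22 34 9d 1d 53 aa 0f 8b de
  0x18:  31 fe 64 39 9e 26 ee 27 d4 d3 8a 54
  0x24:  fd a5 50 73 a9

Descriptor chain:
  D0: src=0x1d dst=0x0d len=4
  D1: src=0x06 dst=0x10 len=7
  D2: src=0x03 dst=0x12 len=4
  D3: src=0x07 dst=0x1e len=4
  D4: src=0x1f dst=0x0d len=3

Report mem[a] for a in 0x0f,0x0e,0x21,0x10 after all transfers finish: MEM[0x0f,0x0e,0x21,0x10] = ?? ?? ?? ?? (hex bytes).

D0: mem[0x0d..0x10] <- [26 ee 27 d4]
D1: mem[0x10..0x16] <- [f5 71 c2 28 3b 76 f9]
D2: mem[0x12..0x15] <- [b4 72 d9 f5]
D3: mem[0x1e..0x21] <- [71 c2 28 3b]
D4: mem[0x0d..0x0f] <- [c2 28 3b]
query mem[0x0f]=0x3b, mem[0x0e]=0x28, mem[0x21]=0x3b, mem[0x10]=0xf5

MEM[0x0f,0x0e,0x21,0x10] = 3b 28 3b f5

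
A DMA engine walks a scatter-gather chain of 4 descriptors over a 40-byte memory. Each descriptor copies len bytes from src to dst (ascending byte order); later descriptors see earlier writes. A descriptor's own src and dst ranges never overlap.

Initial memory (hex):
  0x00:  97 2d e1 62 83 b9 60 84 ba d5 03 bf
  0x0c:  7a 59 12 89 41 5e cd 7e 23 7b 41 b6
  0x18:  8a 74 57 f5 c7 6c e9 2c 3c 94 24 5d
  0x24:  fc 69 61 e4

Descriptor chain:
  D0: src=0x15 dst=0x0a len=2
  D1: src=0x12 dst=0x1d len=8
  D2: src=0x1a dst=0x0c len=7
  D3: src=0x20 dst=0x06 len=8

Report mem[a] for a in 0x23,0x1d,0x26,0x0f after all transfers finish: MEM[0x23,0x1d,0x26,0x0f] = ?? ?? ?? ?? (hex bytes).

MEM[0x23,0x1d,0x26,0x0f] = 8a cd 61 cd

[0] 0x15->0x0a len=2 : 7b 41
[1] 0x12->0x1d len=8 : cd 7e 23 7b 41 b6 8a 74
[2] 0x1a->0x0c len=7 : 57 f5 c7 cd 7e 23 7b
[3] 0x20->0x06 len=8 : 7b 41 b6 8a 74 69 61 e4
query mem[0x23]=0x8a, mem[0x1d]=0xcd, mem[0x26]=0x61, mem[0x0f]=0xcd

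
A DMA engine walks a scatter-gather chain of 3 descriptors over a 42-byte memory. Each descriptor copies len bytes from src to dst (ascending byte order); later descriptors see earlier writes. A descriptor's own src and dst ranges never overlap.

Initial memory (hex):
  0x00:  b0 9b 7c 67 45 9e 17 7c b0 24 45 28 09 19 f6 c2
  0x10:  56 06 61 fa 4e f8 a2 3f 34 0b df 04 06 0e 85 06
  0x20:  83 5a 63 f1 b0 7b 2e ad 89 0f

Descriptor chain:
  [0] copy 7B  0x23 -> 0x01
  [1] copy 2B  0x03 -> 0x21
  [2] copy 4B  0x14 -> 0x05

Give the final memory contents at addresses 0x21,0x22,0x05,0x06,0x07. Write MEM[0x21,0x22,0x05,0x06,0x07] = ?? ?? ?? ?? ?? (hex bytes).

D0: mem[0x01..0x07] <- [f1 b0 7b 2e ad 89 0f]
D1: mem[0x21..0x22] <- [7b 2e]
D2: mem[0x05..0x08] <- [4e f8 a2 3f]
query mem[0x21]=0x7b, mem[0x22]=0x2e, mem[0x05]=0x4e, mem[0x06]=0xf8, mem[0x07]=0xa2

MEM[0x21,0x22,0x05,0x06,0x07] = 7b 2e 4e f8 a2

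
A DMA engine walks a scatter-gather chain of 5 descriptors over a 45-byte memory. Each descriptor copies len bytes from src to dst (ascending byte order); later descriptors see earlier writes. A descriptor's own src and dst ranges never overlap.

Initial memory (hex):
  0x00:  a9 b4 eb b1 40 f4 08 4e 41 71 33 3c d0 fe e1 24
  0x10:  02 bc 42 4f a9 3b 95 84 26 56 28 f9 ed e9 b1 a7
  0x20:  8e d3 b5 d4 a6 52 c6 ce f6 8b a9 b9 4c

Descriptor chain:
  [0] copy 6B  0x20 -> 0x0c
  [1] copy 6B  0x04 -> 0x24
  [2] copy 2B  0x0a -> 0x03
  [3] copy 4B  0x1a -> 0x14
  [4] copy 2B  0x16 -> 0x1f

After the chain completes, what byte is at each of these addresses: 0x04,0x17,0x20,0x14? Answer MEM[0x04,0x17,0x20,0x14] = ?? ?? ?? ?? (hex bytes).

#0 dst[0x0c+6] := {0x8e,0xd3,0xb5,0xd4,0xa6,0x52}
#1 dst[0x24+6] := {0x40,0xf4,0x08,0x4e,0x41,0x71}
#2 dst[0x03+2] := {0x33,0x3c}
#3 dst[0x14+4] := {0x28,0xf9,0xed,0xe9}
#4 dst[0x1f+2] := {0xed,0xe9}
query mem[0x04]=0x3c, mem[0x17]=0xe9, mem[0x20]=0xe9, mem[0x14]=0x28

MEM[0x04,0x17,0x20,0x14] = 3c e9 e9 28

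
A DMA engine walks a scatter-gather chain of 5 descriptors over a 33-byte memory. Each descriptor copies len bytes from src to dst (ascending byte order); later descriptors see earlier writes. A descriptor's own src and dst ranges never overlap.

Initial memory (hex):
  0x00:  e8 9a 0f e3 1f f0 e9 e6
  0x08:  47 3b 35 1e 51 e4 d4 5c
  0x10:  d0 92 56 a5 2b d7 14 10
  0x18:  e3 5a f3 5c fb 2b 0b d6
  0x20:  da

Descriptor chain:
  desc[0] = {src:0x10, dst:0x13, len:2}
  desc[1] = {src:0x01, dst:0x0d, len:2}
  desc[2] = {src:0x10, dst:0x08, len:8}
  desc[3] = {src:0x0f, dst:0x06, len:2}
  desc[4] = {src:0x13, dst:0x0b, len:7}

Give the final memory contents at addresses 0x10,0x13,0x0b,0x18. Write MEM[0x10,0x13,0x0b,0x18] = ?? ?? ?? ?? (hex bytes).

MEM[0x10,0x13,0x0b,0x18] = e3 d0 d0 e3

#0 dst[0x13+2] := {0xd0,0x92}
#1 dst[0x0d+2] := {0x9a,0x0f}
#2 dst[0x08+8] := {0xd0,0x92,0x56,0xd0,0x92,0xd7,0x14,0x10}
#3 dst[0x06+2] := {0x10,0xd0}
#4 dst[0x0b+7] := {0xd0,0x92,0xd7,0x14,0x10,0xe3,0x5a}
query mem[0x10]=0xe3, mem[0x13]=0xd0, mem[0x0b]=0xd0, mem[0x18]=0xe3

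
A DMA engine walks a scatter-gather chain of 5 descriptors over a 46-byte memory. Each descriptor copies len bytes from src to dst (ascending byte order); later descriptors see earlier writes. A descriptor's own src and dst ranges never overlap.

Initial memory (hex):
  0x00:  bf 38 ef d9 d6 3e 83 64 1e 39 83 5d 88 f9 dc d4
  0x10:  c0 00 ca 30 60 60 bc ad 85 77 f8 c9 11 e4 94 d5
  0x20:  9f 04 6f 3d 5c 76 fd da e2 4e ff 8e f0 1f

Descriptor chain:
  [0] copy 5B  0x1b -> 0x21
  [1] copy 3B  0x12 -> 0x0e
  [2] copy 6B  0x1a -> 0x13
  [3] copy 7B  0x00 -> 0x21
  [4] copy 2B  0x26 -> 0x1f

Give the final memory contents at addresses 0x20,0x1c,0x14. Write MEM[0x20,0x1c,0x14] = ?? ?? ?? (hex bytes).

MEM[0x20,0x1c,0x14] = 83 11 c9

#0 dst[0x21+5] := {0xc9,0x11,0xe4,0x94,0xd5}
#1 dst[0x0e+3] := {0xca,0x30,0x60}
#2 dst[0x13+6] := {0xf8,0xc9,0x11,0xe4,0x94,0xd5}
#3 dst[0x21+7] := {0xbf,0x38,0xef,0xd9,0xd6,0x3e,0x83}
#4 dst[0x1f+2] := {0x3e,0x83}
query mem[0x20]=0x83, mem[0x1c]=0x11, mem[0x14]=0xc9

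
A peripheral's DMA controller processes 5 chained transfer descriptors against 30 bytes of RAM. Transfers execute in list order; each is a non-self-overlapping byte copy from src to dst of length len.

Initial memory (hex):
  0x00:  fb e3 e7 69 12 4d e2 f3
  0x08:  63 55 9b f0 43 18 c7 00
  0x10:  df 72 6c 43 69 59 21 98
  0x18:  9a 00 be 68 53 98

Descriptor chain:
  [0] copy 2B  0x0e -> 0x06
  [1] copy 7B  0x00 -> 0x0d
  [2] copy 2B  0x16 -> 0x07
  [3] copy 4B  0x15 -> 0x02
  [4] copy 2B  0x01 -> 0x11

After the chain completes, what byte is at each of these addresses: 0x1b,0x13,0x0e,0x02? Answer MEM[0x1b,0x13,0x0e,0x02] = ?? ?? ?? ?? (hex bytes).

MEM[0x1b,0x13,0x0e,0x02] = 68 c7 e3 59

#0 dst[0x06+2] := {0xc7,0x00}
#1 dst[0x0d+7] := {0xfb,0xe3,0xe7,0x69,0x12,0x4d,0xc7}
#2 dst[0x07+2] := {0x21,0x98}
#3 dst[0x02+4] := {0x59,0x21,0x98,0x9a}
#4 dst[0x11+2] := {0xe3,0x59}
query mem[0x1b]=0x68, mem[0x13]=0xc7, mem[0x0e]=0xe3, mem[0x02]=0x59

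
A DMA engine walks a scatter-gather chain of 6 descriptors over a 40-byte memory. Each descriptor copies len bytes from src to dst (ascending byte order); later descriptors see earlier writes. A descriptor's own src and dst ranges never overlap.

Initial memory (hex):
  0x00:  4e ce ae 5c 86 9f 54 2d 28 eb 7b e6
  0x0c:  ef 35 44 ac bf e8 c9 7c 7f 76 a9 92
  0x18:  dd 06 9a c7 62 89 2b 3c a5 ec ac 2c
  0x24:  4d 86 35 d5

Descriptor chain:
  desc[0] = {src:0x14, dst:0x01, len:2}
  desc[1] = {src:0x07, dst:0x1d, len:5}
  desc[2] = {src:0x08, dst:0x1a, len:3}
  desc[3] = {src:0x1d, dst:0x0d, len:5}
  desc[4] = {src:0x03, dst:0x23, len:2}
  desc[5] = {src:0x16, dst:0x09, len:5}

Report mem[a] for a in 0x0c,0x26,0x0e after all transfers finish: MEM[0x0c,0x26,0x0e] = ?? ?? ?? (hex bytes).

MEM[0x0c,0x26,0x0e] = 06 35 28

#0 dst[0x01+2] := {0x7f,0x76}
#1 dst[0x1d+5] := {0x2d,0x28,0xeb,0x7b,0xe6}
#2 dst[0x1a+3] := {0x28,0xeb,0x7b}
#3 dst[0x0d+5] := {0x2d,0x28,0xeb,0x7b,0xe6}
#4 dst[0x23+2] := {0x5c,0x86}
#5 dst[0x09+5] := {0xa9,0x92,0xdd,0x06,0x28}
query mem[0x0c]=0x06, mem[0x26]=0x35, mem[0x0e]=0x28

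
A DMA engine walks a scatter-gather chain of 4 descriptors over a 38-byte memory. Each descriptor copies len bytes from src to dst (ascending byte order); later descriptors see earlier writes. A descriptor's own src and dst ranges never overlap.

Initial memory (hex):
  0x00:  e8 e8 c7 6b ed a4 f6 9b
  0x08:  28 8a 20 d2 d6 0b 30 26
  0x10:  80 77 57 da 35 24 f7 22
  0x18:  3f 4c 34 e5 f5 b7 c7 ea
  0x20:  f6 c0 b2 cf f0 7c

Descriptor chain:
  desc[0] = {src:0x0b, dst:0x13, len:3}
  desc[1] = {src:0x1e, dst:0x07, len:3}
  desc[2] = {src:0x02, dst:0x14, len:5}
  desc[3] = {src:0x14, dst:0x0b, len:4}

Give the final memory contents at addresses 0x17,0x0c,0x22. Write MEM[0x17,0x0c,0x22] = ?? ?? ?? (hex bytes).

MEM[0x17,0x0c,0x22] = a4 6b b2

D0: mem[0x13..0x15] <- [d2 d6 0b]
D1: mem[0x07..0x09] <- [c7 ea f6]
D2: mem[0x14..0x18] <- [c7 6b ed a4 f6]
D3: mem[0x0b..0x0e] <- [c7 6b ed a4]
query mem[0x17]=0xa4, mem[0x0c]=0x6b, mem[0x22]=0xb2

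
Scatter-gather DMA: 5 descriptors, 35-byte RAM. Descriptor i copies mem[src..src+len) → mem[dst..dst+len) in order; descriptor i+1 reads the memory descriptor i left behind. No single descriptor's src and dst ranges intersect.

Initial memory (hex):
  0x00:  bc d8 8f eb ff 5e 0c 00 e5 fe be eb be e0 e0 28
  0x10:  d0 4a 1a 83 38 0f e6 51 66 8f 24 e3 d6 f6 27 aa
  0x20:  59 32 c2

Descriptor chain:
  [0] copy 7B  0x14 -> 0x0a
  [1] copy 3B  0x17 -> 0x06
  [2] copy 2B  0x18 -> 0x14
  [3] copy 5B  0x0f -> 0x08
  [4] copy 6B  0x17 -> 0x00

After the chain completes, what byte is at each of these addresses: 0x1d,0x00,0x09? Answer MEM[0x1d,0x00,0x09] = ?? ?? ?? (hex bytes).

MEM[0x1d,0x00,0x09] = f6 51 24

[0] 0x14->0x0a len=7 : 38 0f e6 51 66 8f 24
[1] 0x17->0x06 len=3 : 51 66 8f
[2] 0x18->0x14 len=2 : 66 8f
[3] 0x0f->0x08 len=5 : 8f 24 4a 1a 83
[4] 0x17->0x00 len=6 : 51 66 8f 24 e3 d6
query mem[0x1d]=0xf6, mem[0x00]=0x51, mem[0x09]=0x24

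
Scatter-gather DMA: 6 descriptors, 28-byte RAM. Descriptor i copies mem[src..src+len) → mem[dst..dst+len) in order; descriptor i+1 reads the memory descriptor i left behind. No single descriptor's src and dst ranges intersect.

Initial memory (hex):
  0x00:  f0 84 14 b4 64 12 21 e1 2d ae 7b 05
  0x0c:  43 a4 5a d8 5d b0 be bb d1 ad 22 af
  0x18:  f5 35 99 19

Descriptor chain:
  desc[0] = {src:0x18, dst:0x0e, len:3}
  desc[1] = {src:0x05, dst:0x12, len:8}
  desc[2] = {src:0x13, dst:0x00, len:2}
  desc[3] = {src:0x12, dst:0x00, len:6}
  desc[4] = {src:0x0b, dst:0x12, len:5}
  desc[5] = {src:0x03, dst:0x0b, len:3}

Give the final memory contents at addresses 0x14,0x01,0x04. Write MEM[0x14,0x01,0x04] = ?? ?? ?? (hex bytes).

MEM[0x14,0x01,0x04] = a4 21 ae

D0: mem[0x0e..0x10] <- [f5 35 99]
D1: mem[0x12..0x19] <- [12 21 e1 2d ae 7b 05 43]
D2: mem[0x00..0x01] <- [21 e1]
D3: mem[0x00..0x05] <- [12 21 e1 2d ae 7b]
D4: mem[0x12..0x16] <- [05 43 a4 f5 35]
D5: mem[0x0b..0x0d] <- [2d ae 7b]
query mem[0x14]=0xa4, mem[0x01]=0x21, mem[0x04]=0xae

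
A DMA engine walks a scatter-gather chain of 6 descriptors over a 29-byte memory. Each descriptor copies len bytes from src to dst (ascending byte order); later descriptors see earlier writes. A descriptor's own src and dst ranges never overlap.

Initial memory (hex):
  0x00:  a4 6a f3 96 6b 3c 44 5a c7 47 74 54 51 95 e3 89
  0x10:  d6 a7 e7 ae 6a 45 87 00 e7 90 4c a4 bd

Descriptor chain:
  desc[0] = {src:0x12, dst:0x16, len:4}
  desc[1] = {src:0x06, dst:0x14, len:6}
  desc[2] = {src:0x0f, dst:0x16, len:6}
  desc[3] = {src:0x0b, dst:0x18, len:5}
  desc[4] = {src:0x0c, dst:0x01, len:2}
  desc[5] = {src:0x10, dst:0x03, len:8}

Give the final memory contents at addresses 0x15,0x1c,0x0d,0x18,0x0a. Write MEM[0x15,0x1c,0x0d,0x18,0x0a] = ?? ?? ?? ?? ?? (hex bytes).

MEM[0x15,0x1c,0x0d,0x18,0x0a] = 5a 89 95 54 d6

#0 dst[0x16+4] := {0xe7,0xae,0x6a,0x45}
#1 dst[0x14+6] := {0x44,0x5a,0xc7,0x47,0x74,0x54}
#2 dst[0x16+6] := {0x89,0xd6,0xa7,0xe7,0xae,0x44}
#3 dst[0x18+5] := {0x54,0x51,0x95,0xe3,0x89}
#4 dst[0x01+2] := {0x51,0x95}
#5 dst[0x03+8] := {0xd6,0xa7,0xe7,0xae,0x44,0x5a,0x89,0xd6}
query mem[0x15]=0x5a, mem[0x1c]=0x89, mem[0x0d]=0x95, mem[0x18]=0x54, mem[0x0a]=0xd6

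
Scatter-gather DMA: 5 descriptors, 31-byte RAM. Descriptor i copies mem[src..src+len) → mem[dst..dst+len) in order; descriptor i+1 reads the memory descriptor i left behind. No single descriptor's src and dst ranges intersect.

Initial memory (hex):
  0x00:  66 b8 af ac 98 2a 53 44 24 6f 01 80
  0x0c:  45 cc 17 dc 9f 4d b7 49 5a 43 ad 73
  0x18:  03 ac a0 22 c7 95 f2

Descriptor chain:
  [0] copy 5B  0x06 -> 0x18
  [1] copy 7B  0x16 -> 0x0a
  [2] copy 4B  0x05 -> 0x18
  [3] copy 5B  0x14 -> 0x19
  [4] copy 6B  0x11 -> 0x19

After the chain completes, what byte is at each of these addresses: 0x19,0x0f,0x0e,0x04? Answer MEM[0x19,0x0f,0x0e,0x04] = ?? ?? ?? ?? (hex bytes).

MEM[0x19,0x0f,0x0e,0x04] = 4d 6f 24 98

  after D0: wrote 5B at 0x18 = 5344246f01
  after D1: wrote 7B at 0x0a = ad735344246f01
  after D2: wrote 4B at 0x18 = 2a534424
  after D3: wrote 5B at 0x19 = 5a43ad732a
  after D4: wrote 6B at 0x19 = 4db7495a43ad
query mem[0x19]=0x4d, mem[0x0f]=0x6f, mem[0x0e]=0x24, mem[0x04]=0x98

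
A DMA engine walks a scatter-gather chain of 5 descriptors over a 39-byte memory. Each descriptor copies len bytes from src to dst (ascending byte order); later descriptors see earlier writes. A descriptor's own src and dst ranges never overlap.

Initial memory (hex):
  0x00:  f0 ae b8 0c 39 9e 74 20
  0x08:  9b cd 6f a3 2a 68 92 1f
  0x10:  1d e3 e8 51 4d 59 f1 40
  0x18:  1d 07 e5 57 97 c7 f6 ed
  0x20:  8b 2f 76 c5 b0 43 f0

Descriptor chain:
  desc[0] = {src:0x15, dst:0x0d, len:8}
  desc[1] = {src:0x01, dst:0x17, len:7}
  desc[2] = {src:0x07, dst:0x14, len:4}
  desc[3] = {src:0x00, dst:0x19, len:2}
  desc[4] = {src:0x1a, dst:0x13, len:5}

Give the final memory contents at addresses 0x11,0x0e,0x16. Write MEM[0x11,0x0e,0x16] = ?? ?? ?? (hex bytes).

MEM[0x11,0x0e,0x16] = 07 f1 20

#0 dst[0x0d+8] := {0x59,0xf1,0x40,0x1d,0x07,0xe5,0x57,0x97}
#1 dst[0x17+7] := {0xae,0xb8,0x0c,0x39,0x9e,0x74,0x20}
#2 dst[0x14+4] := {0x20,0x9b,0xcd,0x6f}
#3 dst[0x19+2] := {0xf0,0xae}
#4 dst[0x13+5] := {0xae,0x9e,0x74,0x20,0xf6}
query mem[0x11]=0x07, mem[0x0e]=0xf1, mem[0x16]=0x20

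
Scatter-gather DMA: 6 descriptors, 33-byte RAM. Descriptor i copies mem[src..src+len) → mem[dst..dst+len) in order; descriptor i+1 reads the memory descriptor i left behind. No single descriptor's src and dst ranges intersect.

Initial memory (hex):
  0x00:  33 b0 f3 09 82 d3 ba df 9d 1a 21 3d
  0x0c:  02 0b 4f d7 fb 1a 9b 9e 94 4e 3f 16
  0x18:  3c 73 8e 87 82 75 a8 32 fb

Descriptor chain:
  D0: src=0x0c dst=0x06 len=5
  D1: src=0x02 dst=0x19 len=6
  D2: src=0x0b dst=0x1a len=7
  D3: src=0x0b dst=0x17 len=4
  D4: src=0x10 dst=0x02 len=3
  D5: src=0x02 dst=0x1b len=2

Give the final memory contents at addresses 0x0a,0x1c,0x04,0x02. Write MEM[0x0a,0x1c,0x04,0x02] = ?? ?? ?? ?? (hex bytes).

#0 dst[0x06+5] := {0x02,0x0b,0x4f,0xd7,0xfb}
#1 dst[0x19+6] := {0xf3,0x09,0x82,0xd3,0x02,0x0b}
#2 dst[0x1a+7] := {0x3d,0x02,0x0b,0x4f,0xd7,0xfb,0x1a}
#3 dst[0x17+4] := {0x3d,0x02,0x0b,0x4f}
#4 dst[0x02+3] := {0xfb,0x1a,0x9b}
#5 dst[0x1b+2] := {0xfb,0x1a}
query mem[0x0a]=0xfb, mem[0x1c]=0x1a, mem[0x04]=0x9b, mem[0x02]=0xfb

MEM[0x0a,0x1c,0x04,0x02] = fb 1a 9b fb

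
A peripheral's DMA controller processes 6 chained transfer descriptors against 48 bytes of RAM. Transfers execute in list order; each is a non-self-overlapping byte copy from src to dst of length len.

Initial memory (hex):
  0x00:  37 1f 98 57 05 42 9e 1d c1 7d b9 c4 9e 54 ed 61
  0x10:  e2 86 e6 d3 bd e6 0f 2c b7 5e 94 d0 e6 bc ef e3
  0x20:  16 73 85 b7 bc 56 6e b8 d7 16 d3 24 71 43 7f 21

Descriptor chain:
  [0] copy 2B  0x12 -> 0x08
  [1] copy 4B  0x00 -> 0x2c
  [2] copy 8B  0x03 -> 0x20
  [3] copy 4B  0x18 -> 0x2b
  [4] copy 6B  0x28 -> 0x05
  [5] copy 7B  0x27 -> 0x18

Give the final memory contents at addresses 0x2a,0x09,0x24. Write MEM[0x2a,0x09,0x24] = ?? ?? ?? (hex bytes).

MEM[0x2a,0x09,0x24] = d3 5e 1d

[0] 0x12->0x08 len=2 : e6 d3
[1] 0x00->0x2c len=4 : 37 1f 98 57
[2] 0x03->0x20 len=8 : 57 05 42 9e 1d e6 d3 b9
[3] 0x18->0x2b len=4 : b7 5e 94 d0
[4] 0x28->0x05 len=6 : d7 16 d3 b7 5e 94
[5] 0x27->0x18 len=7 : b9 d7 16 d3 b7 5e 94
query mem[0x2a]=0xd3, mem[0x09]=0x5e, mem[0x24]=0x1d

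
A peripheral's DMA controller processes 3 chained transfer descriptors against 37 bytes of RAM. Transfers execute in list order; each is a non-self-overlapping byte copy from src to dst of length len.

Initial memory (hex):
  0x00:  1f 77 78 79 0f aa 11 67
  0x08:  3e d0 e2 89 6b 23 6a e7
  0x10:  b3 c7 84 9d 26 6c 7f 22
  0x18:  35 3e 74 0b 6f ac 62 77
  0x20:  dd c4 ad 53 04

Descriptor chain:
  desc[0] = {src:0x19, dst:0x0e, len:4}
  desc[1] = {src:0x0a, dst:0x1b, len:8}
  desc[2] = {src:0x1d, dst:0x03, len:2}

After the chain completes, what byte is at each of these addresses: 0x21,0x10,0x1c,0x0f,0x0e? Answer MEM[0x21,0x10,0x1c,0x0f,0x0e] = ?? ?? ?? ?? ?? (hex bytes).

D0: mem[0x0e..0x11] <- [3e 74 0b 6f]
D1: mem[0x1b..0x22] <- [e2 89 6b 23 3e 74 0b 6f]
D2: mem[0x03..0x04] <- [6b 23]
query mem[0x21]=0x0b, mem[0x10]=0x0b, mem[0x1c]=0x89, mem[0x0f]=0x74, mem[0x0e]=0x3e

MEM[0x21,0x10,0x1c,0x0f,0x0e] = 0b 0b 89 74 3e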